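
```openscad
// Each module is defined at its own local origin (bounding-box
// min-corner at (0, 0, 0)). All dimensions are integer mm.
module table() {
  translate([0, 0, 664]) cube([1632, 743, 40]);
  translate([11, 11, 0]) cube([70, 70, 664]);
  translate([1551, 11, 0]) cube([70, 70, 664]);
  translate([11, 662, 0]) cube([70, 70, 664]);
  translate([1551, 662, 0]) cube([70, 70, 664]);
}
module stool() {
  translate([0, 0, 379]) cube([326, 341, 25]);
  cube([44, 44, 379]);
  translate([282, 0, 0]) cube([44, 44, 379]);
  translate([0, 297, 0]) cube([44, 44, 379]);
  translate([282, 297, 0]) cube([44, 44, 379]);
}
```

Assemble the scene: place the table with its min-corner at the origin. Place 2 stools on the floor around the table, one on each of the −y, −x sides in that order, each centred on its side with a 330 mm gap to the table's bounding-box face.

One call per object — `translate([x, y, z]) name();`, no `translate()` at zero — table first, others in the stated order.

table();
translate([653, -671, 0]) stool();
translate([-656, 201, 0]) stool();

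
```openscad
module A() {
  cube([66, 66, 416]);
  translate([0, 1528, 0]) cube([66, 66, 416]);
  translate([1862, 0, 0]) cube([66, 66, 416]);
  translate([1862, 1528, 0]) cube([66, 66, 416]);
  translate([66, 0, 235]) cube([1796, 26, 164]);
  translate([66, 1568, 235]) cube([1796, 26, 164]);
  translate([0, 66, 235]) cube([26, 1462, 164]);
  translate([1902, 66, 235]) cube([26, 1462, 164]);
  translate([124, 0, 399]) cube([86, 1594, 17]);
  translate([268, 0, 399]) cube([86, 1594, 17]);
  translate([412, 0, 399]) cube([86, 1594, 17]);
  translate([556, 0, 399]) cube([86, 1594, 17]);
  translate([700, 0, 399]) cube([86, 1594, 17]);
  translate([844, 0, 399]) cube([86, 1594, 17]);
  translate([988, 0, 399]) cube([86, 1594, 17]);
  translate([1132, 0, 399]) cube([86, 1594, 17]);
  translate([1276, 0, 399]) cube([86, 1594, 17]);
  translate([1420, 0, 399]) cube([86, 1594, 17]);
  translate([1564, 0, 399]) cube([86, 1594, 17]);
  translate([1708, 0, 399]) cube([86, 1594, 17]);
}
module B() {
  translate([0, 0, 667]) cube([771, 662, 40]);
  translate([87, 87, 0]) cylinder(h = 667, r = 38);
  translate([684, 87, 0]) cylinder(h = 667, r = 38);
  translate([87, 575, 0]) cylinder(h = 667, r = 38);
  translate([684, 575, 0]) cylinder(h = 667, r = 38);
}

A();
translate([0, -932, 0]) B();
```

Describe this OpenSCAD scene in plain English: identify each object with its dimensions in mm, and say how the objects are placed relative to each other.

A is a bed frame 1928 mm long (x) by 1594 mm wide (y). Four 66×66 mm corner posts, 416 mm tall, at the corners of the footprint. Four rails of 26 mm thickness and 164 mm height run between adjacent posts with their undersides at z = 235 mm, their outer faces flush with the outside of the frame (the two x-running rails run between the posts' inner faces; the two y-running rails run between the posts' inner faces). 12 slats, each 86 mm wide (x) and 17 mm thick, lie across the top of the two x-running rails, running the full 1594 mm width of the frame in y; the slats are evenly spaced along x between the inner faces of the end posts with equal gaps (rounded down to the nearest mm) at the −x end and between each pair — any rounding remainder accumulates at the +x end.

B is a table: top 771 mm (x) × 662 mm (y), 40 mm thick, upper face at z = 707 mm, on four round legs of 76 mm diameter, each leg's bounding box inset 49 mm from the nearest pair of top edges, running from z = 0 to the bottom of the top.

The table is on the floor beside the bed frame on its −y side.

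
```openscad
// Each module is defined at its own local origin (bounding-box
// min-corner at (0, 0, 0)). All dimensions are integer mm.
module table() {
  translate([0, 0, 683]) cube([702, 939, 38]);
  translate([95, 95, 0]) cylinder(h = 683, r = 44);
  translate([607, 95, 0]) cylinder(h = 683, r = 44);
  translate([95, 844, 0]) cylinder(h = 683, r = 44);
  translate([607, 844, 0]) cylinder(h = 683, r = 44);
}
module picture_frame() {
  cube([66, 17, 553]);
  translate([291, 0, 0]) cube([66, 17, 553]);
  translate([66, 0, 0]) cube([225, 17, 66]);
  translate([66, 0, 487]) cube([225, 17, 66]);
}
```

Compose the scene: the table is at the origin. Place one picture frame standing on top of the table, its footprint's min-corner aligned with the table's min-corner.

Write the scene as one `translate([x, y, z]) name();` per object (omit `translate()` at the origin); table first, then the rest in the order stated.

table();
translate([0, 0, 721]) picture_frame();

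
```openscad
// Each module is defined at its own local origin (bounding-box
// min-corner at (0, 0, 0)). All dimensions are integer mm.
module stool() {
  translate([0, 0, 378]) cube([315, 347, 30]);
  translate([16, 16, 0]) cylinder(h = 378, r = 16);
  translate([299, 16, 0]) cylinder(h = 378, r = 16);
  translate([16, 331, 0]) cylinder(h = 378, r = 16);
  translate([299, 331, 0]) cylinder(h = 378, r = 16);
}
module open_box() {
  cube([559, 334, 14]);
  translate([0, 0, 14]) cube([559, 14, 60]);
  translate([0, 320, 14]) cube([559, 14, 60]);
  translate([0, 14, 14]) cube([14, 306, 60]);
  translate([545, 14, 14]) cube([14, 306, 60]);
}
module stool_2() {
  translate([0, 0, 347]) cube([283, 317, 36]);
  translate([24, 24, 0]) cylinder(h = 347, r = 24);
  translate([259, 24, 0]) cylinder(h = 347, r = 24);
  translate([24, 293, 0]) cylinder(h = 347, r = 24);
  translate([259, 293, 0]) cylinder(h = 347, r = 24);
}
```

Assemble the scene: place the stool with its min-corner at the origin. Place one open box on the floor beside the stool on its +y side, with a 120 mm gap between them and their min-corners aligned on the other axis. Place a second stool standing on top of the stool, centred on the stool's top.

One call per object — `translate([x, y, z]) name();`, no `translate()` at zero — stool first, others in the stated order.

stool();
translate([0, 467, 0]) open_box();
translate([16, 15, 408]) stool_2();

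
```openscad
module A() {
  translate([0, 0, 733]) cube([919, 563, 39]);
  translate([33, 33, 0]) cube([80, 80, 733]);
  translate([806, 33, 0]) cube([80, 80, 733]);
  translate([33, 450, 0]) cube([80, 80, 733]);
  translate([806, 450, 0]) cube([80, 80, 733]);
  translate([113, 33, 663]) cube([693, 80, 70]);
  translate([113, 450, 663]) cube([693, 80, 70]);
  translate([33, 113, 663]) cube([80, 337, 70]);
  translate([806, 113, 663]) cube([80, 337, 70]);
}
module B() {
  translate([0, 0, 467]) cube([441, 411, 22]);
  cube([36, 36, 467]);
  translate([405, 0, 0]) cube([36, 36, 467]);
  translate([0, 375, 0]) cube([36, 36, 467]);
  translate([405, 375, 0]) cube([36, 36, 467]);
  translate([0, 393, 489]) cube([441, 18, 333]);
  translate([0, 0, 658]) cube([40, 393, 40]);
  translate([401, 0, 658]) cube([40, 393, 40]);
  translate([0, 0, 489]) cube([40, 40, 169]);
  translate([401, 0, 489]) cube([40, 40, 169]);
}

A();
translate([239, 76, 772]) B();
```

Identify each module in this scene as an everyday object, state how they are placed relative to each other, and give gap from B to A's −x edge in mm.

The chair's min-x is at 239; the table's min-x is 0; gap = 239 mm.

A is a table. B is a chair. The chair is on top of the table, centred. The gap from the chair to the table's −x edge is 239 mm.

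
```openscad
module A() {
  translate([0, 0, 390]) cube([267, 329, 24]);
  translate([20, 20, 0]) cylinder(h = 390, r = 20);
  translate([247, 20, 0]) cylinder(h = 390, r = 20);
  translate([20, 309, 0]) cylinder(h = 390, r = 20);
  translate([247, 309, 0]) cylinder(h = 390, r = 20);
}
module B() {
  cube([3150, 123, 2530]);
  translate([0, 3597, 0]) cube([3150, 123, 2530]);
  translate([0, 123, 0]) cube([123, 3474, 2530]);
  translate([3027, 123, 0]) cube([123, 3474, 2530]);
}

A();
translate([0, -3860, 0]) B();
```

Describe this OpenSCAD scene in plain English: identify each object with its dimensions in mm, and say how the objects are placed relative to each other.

A is a simple wooden stool: a rectangular seat 267 mm (x) by 329 mm (y), 24 mm thick, top face at z = 414 mm, on four round legs, each 40 mm in diameter. The legs rest on z = 0, each leg's axis is inset half a diameter from the nearest pair of seat edges (so the leg's bounding box is flush with the corner).

B is a box-shaped house frame (walls only): outside footprint 3150×3720 mm, wall height 2530 mm, wall thickness 123 mm. The two y-facing walls run the full x-width; the two x-facing walls fit between the inner faces of the y-facing walls.

The house frame is on the floor beside the stool on its −y side.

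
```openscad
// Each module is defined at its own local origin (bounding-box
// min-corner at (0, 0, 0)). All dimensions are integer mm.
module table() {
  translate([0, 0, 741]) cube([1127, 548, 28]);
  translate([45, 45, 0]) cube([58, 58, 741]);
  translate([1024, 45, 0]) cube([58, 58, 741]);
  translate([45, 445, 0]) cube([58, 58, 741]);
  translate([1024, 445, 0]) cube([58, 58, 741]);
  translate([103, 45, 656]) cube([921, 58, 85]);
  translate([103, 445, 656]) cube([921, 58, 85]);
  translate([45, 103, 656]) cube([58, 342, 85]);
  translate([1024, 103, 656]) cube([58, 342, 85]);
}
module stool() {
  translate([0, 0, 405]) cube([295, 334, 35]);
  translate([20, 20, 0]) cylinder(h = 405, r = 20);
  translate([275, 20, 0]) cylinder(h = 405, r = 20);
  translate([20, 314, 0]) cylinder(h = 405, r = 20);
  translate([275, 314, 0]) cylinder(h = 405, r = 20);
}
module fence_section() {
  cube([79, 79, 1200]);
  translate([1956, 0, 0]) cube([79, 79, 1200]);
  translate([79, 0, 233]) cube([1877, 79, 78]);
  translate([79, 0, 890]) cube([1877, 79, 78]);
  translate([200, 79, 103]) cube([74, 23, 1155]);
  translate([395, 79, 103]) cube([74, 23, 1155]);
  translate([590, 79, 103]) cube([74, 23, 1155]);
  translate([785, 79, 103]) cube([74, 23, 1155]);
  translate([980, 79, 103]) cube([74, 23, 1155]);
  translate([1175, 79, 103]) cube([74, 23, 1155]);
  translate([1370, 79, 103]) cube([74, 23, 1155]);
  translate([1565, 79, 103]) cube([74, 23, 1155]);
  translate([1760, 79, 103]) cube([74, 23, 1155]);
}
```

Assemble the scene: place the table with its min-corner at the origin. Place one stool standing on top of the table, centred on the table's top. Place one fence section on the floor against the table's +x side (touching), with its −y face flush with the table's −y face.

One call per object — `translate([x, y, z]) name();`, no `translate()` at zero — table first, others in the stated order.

table();
translate([416, 107, 769]) stool();
translate([1127, 0, 0]) fence_section();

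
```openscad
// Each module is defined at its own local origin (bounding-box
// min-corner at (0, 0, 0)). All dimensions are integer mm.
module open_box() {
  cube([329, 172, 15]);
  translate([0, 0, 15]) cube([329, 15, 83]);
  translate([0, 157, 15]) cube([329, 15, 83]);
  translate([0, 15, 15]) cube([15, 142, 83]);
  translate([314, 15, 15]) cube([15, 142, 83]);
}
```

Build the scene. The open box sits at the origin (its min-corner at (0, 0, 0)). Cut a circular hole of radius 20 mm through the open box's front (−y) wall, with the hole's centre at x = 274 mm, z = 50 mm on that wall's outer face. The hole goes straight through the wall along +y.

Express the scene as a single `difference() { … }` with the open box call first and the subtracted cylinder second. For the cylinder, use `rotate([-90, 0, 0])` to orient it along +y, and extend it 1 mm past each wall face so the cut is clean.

difference() {
  open_box();
  translate([274, -1, 50]) rotate([-90, 0, 0]) cylinder(h = 17, r = 20);
}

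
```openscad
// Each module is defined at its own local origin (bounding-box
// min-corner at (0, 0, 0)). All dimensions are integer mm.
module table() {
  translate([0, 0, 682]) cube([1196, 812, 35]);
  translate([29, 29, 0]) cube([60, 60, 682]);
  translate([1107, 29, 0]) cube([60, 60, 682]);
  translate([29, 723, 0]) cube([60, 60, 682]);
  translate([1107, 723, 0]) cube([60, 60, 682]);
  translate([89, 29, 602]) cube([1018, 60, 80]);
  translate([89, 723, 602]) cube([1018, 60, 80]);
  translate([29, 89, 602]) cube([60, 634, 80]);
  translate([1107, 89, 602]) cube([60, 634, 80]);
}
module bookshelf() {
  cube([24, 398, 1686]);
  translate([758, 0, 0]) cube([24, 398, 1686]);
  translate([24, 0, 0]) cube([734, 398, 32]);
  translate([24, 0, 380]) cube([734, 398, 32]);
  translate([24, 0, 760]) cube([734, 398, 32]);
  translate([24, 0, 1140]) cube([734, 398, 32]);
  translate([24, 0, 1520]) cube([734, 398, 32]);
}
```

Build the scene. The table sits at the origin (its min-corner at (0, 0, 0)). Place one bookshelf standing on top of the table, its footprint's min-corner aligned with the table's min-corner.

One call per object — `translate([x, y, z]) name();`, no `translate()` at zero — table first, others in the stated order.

table();
translate([0, 0, 717]) bookshelf();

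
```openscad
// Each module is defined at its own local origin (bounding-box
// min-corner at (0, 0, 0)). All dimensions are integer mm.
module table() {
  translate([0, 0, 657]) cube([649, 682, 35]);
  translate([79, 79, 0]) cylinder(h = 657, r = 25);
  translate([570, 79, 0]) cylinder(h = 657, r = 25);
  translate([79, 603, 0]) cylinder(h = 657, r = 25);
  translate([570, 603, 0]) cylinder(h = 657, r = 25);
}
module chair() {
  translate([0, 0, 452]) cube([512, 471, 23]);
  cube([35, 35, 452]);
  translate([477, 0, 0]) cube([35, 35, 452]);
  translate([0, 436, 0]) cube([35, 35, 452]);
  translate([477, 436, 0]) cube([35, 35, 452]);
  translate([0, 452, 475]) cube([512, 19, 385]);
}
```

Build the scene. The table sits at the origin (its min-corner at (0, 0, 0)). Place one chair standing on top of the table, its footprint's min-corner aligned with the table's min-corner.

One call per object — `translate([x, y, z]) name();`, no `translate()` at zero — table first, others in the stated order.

table();
translate([0, 0, 692]) chair();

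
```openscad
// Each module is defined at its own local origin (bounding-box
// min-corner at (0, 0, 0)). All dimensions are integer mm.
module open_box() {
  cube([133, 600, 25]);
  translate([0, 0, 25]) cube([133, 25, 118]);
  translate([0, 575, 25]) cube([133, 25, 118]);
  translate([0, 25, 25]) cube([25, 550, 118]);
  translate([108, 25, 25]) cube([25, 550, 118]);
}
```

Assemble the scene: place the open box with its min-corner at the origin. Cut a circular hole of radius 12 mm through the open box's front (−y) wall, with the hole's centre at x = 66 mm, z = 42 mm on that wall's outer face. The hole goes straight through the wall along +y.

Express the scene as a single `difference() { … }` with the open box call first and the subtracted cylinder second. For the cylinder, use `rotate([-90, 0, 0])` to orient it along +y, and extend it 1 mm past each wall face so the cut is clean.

difference() {
  open_box();
  translate([66, -1, 42]) rotate([-90, 0, 0]) cylinder(h = 27, r = 12);
}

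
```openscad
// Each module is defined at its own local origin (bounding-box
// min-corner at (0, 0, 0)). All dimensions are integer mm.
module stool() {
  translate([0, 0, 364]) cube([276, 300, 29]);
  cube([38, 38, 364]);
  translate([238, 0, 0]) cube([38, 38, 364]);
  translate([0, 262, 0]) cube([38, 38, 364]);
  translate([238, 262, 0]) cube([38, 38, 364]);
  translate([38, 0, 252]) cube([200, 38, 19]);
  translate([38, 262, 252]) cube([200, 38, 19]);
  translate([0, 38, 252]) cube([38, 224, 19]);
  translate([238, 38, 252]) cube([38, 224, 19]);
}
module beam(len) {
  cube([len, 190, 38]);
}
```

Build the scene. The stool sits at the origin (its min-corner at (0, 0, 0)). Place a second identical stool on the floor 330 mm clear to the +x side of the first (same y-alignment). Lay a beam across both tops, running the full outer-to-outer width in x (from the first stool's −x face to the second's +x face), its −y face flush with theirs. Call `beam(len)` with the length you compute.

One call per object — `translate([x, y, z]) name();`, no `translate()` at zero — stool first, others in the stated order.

stool();
translate([606, 0, 0]) stool();
translate([0, 0, 393]) beam(882);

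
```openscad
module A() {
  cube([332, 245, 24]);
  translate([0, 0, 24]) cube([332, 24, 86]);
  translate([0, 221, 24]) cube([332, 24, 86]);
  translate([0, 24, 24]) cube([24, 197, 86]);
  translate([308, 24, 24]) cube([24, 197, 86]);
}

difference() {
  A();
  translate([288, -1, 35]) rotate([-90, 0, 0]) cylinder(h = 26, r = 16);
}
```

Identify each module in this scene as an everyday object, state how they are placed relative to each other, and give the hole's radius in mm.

The subtracted cylinder has r = 16 mm.

A is an open box. The open box has a circular hole through its front wall. The hole's radius is 16 mm.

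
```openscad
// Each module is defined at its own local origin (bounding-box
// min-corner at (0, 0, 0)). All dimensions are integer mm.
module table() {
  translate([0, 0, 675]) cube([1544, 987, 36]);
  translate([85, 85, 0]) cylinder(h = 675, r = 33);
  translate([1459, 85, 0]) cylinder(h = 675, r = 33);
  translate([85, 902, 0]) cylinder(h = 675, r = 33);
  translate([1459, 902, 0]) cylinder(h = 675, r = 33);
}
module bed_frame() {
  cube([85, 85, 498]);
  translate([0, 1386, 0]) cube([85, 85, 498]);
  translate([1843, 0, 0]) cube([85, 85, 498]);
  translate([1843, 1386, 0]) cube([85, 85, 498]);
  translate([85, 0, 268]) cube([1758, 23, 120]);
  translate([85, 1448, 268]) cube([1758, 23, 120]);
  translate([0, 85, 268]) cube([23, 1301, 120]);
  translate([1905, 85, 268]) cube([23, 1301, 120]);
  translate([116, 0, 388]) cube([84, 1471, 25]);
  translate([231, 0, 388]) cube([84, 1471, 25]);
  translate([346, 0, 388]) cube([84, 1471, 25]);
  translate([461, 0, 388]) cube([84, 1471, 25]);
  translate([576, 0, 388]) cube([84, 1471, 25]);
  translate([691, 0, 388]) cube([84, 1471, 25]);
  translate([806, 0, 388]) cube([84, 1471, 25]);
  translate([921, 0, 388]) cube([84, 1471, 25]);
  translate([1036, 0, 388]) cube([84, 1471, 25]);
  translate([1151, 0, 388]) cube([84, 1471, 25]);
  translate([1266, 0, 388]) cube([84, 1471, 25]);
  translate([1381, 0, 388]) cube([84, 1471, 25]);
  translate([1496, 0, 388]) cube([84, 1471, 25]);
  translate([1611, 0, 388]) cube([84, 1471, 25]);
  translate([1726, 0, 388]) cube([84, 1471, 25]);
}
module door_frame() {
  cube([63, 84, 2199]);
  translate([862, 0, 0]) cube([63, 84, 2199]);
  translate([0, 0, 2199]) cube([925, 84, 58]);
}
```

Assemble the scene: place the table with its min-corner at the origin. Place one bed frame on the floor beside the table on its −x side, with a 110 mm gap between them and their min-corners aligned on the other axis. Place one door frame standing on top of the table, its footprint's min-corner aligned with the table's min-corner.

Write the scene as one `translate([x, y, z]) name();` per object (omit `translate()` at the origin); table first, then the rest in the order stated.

table();
translate([-2038, 0, 0]) bed_frame();
translate([0, 0, 711]) door_frame();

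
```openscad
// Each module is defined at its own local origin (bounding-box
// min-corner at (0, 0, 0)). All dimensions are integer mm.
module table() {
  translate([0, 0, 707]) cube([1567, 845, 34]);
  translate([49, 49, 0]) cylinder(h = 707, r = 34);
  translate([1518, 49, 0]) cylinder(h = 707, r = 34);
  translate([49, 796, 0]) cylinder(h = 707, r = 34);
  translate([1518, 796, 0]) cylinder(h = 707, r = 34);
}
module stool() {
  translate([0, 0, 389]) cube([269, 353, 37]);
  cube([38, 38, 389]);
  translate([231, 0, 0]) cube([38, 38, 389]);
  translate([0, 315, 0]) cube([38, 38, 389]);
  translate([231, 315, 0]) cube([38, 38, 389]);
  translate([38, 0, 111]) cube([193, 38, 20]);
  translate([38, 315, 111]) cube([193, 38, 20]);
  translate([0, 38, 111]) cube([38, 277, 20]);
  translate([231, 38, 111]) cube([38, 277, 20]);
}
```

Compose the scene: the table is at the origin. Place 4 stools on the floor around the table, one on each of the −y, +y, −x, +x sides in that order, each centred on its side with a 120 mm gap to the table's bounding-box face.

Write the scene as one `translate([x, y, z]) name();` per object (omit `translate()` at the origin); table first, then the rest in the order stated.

table();
translate([649, -473, 0]) stool();
translate([649, 965, 0]) stool();
translate([-389, 246, 0]) stool();
translate([1687, 246, 0]) stool();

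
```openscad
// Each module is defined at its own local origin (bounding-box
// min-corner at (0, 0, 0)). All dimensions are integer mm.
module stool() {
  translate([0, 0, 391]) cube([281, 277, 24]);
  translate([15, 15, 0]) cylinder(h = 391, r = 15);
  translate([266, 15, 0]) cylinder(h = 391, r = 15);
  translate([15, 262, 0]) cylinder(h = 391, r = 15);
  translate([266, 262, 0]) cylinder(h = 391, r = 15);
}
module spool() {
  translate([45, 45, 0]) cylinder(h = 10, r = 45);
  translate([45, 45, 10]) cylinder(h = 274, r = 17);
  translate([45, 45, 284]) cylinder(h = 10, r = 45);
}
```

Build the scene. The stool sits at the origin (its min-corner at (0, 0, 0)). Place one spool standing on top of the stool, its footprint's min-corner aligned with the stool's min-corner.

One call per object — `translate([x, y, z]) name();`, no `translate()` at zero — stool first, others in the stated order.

stool();
translate([0, 0, 415]) spool();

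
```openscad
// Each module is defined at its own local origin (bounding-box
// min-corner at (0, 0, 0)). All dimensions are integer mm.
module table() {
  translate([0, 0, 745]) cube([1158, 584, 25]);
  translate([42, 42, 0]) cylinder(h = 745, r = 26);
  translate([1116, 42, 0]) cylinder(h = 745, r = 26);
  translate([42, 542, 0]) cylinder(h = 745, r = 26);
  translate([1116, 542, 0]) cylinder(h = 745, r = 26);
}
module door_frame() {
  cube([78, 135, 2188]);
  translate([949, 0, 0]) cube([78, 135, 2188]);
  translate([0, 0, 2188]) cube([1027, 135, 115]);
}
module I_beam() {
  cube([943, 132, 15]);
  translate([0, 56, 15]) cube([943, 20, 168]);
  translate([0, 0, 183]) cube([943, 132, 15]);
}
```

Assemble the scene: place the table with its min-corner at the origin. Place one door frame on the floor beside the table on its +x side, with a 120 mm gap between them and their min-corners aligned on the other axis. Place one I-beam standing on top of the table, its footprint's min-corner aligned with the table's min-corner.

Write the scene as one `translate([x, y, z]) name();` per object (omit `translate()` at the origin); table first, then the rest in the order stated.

table();
translate([1278, 0, 0]) door_frame();
translate([0, 0, 770]) I_beam();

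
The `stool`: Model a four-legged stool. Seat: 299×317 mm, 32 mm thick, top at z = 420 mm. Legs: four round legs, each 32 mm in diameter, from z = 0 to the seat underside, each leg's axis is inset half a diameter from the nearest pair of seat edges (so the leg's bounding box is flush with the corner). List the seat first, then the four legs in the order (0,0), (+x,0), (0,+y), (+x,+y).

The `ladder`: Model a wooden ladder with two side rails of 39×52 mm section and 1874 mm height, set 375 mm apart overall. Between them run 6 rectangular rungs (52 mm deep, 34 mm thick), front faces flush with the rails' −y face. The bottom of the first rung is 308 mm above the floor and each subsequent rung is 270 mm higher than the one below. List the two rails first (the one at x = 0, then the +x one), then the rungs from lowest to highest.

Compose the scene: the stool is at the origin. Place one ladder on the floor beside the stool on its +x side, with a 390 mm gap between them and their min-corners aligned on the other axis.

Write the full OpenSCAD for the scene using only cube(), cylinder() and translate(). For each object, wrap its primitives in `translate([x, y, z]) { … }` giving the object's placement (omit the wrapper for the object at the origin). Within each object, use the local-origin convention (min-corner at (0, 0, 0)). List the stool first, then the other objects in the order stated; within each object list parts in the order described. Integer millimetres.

translate([0, 0, 388]) cube([299, 317, 32]);
translate([16, 16, 0]) cylinder(h = 388, r = 16);
translate([283, 16, 0]) cylinder(h = 388, r = 16);
translate([16, 301, 0]) cylinder(h = 388, r = 16);
translate([283, 301, 0]) cylinder(h = 388, r = 16);
translate([689, 0, 0]) {
  cube([39, 52, 1874]);
  translate([336, 0, 0]) cube([39, 52, 1874]);
  translate([39, 0, 308]) cube([297, 52, 34]);
  translate([39, 0, 578]) cube([297, 52, 34]);
  translate([39, 0, 848]) cube([297, 52, 34]);
  translate([39, 0, 1118]) cube([297, 52, 34]);
  translate([39, 0, 1388]) cube([297, 52, 34]);
  translate([39, 0, 1658]) cube([297, 52, 34]);
}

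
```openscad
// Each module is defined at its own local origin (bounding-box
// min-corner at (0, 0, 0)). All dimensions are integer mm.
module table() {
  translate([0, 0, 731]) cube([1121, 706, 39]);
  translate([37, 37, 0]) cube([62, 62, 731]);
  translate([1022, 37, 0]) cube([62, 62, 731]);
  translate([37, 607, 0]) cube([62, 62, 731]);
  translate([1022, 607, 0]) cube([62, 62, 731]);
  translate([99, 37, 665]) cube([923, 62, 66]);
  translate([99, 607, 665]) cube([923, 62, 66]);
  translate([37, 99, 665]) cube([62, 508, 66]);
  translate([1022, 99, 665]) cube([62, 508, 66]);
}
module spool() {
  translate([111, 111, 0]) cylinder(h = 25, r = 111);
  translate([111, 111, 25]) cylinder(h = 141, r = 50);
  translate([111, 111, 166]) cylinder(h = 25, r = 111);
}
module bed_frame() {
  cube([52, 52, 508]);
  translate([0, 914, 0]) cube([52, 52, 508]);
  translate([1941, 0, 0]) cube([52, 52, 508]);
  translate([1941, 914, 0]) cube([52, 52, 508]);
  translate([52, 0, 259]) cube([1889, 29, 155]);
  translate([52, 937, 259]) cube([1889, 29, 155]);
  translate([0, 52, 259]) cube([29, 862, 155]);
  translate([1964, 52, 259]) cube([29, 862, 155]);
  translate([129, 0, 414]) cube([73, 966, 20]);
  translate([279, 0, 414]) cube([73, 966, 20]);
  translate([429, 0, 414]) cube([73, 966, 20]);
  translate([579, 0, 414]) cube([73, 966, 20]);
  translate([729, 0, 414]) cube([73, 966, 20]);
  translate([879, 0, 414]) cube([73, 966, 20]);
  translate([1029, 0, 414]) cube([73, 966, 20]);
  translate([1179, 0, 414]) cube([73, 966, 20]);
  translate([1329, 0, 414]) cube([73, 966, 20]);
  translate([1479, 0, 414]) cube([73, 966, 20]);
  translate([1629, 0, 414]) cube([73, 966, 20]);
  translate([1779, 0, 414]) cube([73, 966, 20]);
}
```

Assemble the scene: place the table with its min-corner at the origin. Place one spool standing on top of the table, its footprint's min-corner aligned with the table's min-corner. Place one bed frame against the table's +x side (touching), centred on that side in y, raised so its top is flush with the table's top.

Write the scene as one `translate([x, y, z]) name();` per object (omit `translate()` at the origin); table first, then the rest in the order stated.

table();
translate([0, 0, 770]) spool();
translate([1121, -130, 262]) bed_frame();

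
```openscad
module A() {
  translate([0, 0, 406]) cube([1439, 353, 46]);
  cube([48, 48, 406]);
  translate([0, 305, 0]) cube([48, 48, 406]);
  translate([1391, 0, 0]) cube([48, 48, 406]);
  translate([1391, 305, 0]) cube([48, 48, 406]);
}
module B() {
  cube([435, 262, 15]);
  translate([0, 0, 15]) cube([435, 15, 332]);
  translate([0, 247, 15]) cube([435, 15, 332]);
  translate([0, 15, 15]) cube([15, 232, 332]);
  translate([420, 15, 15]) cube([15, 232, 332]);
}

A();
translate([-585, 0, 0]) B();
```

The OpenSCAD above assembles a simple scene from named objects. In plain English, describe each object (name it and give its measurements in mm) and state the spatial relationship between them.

A is a long wooden bench with a 1439 mm (x) × 353 mm (y) seat, 46 mm thick, its top surface 452 mm above the floor. Four 48 mm square legs at the seat corners, flush with the edges, run from z = 0 to the seat underside.

B is an open-topped rectangular box: outside dimensions 435×262×347 mm, with a uniform wall and base thickness of 15 mm. The base is a full 435×262 slab on the floor; four walls sit on top of the base. The front and back walls (the −y and +y sides) span the full width; the two side walls fit between them.

The open box is on the floor beside the bench on its −x side.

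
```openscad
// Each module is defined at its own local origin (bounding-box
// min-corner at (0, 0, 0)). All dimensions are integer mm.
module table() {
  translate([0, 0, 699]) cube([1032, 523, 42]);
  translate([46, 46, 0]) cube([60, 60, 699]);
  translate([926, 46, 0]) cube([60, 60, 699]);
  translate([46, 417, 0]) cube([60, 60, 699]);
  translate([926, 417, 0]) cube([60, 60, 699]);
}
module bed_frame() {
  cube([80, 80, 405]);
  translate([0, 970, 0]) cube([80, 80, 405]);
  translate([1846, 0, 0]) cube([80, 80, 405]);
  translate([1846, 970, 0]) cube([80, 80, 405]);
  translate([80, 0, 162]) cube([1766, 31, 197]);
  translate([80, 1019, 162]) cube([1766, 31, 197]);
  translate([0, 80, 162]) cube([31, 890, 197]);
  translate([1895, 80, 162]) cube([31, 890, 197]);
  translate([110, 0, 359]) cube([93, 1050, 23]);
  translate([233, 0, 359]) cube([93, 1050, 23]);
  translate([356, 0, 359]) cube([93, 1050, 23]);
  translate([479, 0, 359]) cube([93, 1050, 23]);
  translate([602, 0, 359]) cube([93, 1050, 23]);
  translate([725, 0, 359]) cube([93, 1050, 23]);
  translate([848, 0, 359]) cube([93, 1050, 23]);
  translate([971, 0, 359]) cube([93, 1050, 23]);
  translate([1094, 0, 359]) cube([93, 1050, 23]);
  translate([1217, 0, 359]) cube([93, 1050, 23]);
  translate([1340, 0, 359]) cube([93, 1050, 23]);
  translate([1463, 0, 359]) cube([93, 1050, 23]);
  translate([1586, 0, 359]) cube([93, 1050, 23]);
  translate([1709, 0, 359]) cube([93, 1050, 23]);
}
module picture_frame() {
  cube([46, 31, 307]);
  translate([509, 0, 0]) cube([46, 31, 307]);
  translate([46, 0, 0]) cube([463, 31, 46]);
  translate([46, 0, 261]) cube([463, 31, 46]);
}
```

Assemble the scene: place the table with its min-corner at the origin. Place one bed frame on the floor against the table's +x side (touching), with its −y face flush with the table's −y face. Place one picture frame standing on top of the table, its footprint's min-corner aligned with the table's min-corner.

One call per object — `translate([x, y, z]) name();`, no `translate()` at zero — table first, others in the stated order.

table();
translate([1032, 0, 0]) bed_frame();
translate([0, 0, 741]) picture_frame();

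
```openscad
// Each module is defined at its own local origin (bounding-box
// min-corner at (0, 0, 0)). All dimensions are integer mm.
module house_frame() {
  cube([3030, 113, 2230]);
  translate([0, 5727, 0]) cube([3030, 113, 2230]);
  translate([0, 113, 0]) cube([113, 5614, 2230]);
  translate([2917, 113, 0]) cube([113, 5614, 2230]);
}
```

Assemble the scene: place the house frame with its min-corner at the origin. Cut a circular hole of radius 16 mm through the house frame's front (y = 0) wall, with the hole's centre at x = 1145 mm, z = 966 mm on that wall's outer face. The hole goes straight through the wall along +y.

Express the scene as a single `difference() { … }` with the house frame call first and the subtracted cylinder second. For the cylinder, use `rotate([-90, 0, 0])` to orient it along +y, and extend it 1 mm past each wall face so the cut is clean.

difference() {
  house_frame();
  translate([1145, -1, 966]) rotate([-90, 0, 0]) cylinder(h = 115, r = 16);
}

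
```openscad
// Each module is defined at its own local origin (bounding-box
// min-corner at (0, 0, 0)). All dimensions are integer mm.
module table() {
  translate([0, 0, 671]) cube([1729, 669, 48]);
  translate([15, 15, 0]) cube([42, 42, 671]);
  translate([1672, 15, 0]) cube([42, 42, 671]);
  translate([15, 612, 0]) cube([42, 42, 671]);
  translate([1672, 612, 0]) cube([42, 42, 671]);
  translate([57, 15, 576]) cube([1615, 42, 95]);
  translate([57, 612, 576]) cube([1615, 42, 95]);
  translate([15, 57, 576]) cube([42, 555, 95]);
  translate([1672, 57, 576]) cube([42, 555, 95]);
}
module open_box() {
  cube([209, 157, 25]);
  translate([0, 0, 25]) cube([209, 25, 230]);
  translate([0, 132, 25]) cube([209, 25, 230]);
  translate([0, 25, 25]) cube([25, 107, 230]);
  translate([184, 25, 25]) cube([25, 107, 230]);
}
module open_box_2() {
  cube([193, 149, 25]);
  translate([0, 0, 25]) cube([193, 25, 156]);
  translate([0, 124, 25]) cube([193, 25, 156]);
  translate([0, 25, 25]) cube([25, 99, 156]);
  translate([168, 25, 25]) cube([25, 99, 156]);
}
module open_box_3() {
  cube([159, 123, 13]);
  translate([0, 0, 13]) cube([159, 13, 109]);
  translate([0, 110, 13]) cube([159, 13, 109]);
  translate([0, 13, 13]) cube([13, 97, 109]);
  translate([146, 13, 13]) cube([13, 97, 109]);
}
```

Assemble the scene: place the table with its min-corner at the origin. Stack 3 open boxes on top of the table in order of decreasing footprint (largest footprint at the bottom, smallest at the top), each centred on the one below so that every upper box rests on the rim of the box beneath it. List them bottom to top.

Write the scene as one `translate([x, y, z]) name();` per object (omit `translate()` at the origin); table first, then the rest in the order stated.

table();
translate([760, 256, 719]) open_box();
translate([768, 260, 974]) open_box_2();
translate([785, 273, 1155]) open_box_3();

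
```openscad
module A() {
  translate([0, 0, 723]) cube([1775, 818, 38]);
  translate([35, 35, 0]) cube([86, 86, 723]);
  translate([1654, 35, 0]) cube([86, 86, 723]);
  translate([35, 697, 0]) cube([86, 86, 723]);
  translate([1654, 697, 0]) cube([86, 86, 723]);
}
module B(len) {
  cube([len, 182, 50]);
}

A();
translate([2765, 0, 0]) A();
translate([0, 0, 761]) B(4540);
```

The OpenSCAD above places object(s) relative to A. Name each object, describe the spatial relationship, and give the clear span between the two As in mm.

Second table starts at x = 2765; first ends at x = 1775; clear span = 2765 − 1775 = 990 mm.

A is a table. B is a beam. A beam spans the tops of two tables. The clear span between the two tables is 990 mm.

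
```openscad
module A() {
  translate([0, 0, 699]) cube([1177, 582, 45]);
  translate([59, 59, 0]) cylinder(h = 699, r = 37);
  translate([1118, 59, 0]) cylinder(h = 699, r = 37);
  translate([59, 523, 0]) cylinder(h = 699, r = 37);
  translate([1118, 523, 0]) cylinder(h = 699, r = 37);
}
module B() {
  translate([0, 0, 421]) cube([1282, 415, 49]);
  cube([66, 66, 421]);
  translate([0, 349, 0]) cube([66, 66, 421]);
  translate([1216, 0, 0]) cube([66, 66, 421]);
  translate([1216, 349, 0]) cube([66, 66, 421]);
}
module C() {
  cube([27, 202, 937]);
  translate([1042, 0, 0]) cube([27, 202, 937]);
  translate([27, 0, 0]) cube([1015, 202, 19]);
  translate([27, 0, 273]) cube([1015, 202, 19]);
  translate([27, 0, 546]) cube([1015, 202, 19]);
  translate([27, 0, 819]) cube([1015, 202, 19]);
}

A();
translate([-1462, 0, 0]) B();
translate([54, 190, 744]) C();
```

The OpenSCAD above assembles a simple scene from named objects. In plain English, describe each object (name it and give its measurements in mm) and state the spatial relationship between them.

A is a rectangular dining table. The top is 1177×582×45 mm with its upper surface at z = 744 mm. It stands on four round legs of 74 mm diameter, each leg's bounding box inset 22 mm from the nearest pair of top edges, running from the floor to the underside of the top.

B is a long wooden bench with a 1282 mm (x) × 415 mm (y) seat, 49 mm thick, its top surface 470 mm above the floor. Four 66 mm square legs at the seat corners, flush with the edges, run from z = 0 to the seat underside.

C is an open bookshelf. Two side panels, each 27 mm thick, 202 mm deep and 937 mm tall, stand 1069 mm apart (outside-to-outside). Between them sit 4 shelves, each 19 mm thick and 202 mm deep, spanning the full gap between the sides. The bottom shelf rests on the floor (its underside at z = 0) and the clear gap between one shelf's top and the next shelf's underside is 254 mm.

The bench is on the floor beside the table on its −x side. The bookshelf is on top of the table, centred.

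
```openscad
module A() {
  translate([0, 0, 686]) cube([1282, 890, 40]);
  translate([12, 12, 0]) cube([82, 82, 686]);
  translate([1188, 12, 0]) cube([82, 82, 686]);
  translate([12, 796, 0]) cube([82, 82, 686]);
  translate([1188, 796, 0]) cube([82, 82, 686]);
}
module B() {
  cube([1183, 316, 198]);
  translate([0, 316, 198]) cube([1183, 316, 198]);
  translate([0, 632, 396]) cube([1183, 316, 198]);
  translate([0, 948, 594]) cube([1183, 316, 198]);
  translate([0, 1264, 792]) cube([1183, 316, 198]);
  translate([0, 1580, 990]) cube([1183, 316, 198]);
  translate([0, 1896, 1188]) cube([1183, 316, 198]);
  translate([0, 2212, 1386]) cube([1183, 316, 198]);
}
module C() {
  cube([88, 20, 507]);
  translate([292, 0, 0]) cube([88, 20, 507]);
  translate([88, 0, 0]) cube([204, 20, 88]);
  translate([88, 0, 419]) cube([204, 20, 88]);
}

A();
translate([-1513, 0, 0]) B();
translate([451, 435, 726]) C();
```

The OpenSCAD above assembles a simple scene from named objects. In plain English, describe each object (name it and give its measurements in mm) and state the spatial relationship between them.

A is a table with a 1282×890 mm rectangular top, 40 mm thick, top surface at z = 726 mm, supported by four 82×82 mm square legs, each inset 12 mm from the nearest pair of top edges, running from the floor.

B is a straight staircase of 8 solid steps. Each step is 1183 mm wide (x), 316 mm deep (y, the going) and 198 mm tall (the rise). The first step rests on the floor; each subsequent step sits one going further in +y and one rise higher in +z, directly behind and above the previous step with no overlap.

C is a picture frame with a 204×331 mm rectangular opening (x by z) and a uniform 88 mm border on every side. Frame depth is 20 mm along y. It is built from two vertical stiles running the full outside height and two horizontal rails spanning the gap between the stiles.

The staircase is on the floor beside the table on its −x side. The picture frame is on top of the table, centred.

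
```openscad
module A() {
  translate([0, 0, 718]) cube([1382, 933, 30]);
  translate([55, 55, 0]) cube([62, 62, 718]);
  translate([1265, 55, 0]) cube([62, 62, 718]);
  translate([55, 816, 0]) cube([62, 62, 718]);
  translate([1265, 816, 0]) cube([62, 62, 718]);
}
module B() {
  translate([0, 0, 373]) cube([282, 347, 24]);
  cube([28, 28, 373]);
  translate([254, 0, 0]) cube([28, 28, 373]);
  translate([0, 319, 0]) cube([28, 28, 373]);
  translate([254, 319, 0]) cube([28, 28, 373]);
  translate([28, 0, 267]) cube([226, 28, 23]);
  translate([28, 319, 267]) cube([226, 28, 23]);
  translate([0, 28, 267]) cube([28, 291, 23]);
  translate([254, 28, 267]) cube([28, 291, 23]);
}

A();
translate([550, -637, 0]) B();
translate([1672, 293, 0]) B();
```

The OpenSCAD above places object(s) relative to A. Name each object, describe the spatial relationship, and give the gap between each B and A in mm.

Each stool's nearest face is 290 mm from the table's bounding box.

A is a table. B is a stool. Two stools sit around the table at the −y, +x sides. The gap between each stool and the table is 290 mm.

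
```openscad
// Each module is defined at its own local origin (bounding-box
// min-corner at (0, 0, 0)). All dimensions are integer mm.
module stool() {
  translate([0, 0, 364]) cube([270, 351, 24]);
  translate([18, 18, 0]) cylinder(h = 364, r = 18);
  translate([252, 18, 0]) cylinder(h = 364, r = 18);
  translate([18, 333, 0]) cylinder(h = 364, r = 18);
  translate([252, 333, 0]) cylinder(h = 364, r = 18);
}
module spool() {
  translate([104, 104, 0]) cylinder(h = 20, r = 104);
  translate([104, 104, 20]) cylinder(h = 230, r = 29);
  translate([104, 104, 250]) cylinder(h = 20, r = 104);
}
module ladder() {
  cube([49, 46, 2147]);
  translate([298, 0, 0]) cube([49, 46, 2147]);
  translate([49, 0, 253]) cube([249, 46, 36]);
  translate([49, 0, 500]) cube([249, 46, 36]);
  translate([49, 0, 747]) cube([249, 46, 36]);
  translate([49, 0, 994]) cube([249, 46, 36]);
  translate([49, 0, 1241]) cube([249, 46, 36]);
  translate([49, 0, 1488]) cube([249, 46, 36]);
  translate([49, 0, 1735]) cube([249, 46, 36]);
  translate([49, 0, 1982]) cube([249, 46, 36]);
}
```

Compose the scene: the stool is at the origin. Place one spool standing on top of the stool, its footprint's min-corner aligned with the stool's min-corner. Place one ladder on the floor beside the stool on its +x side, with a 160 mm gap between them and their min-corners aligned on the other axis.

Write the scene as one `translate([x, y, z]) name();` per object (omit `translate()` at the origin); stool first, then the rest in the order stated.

stool();
translate([0, 0, 388]) spool();
translate([430, 0, 0]) ladder();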